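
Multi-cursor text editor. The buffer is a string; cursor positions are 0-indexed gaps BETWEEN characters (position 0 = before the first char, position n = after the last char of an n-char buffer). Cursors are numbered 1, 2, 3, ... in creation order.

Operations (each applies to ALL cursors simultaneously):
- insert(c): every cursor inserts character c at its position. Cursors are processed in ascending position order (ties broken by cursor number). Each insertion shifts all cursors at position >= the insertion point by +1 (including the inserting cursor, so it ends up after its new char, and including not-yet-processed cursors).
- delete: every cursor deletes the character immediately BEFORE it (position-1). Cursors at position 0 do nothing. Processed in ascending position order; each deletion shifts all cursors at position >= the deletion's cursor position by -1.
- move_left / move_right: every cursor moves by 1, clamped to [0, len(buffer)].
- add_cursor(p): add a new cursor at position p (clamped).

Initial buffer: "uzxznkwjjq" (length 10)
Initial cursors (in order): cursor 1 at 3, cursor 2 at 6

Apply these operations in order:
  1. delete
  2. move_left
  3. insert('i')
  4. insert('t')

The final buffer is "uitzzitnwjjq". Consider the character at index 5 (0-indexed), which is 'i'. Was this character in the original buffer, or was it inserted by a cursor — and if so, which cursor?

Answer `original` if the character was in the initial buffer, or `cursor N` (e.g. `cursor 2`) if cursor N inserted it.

Answer: cursor 2

Derivation:
After op 1 (delete): buffer="uzznwjjq" (len 8), cursors c1@2 c2@4, authorship ........
After op 2 (move_left): buffer="uzznwjjq" (len 8), cursors c1@1 c2@3, authorship ........
After op 3 (insert('i')): buffer="uizzinwjjq" (len 10), cursors c1@2 c2@5, authorship .1..2.....
After op 4 (insert('t')): buffer="uitzzitnwjjq" (len 12), cursors c1@3 c2@7, authorship .11..22.....
Authorship (.=original, N=cursor N): . 1 1 . . 2 2 . . . . .
Index 5: author = 2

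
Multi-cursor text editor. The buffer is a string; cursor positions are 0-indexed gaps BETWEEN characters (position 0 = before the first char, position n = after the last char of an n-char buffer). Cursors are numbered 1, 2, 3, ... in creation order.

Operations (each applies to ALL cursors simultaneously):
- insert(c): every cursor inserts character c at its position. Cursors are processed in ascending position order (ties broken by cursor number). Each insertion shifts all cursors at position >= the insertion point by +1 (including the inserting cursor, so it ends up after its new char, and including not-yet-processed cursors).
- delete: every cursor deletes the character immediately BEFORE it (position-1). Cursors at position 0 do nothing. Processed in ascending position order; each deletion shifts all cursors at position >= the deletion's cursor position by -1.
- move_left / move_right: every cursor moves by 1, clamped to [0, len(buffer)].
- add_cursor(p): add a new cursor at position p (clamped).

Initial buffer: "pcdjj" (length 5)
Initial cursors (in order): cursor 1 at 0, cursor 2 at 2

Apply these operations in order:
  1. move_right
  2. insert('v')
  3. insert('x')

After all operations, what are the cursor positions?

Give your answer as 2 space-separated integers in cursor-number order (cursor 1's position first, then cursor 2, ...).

After op 1 (move_right): buffer="pcdjj" (len 5), cursors c1@1 c2@3, authorship .....
After op 2 (insert('v')): buffer="pvcdvjj" (len 7), cursors c1@2 c2@5, authorship .1..2..
After op 3 (insert('x')): buffer="pvxcdvxjj" (len 9), cursors c1@3 c2@7, authorship .11..22..

Answer: 3 7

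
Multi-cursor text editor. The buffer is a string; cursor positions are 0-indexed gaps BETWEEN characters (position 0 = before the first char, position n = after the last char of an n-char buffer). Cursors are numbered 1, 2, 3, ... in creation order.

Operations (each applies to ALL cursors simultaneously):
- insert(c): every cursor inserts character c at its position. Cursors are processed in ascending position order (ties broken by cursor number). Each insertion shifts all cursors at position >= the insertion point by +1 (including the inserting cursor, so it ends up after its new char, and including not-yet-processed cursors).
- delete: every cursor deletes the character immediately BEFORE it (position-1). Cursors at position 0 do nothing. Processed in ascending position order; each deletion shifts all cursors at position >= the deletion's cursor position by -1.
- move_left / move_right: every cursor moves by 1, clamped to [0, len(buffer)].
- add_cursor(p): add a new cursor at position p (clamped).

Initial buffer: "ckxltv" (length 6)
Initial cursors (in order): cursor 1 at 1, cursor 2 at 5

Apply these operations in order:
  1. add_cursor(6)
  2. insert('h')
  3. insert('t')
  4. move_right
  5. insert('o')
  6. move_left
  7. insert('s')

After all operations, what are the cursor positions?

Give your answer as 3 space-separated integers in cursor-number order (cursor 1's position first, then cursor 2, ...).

After op 1 (add_cursor(6)): buffer="ckxltv" (len 6), cursors c1@1 c2@5 c3@6, authorship ......
After op 2 (insert('h')): buffer="chkxlthvh" (len 9), cursors c1@2 c2@7 c3@9, authorship .1....2.3
After op 3 (insert('t')): buffer="chtkxlthtvht" (len 12), cursors c1@3 c2@9 c3@12, authorship .11....22.33
After op 4 (move_right): buffer="chtkxlthtvht" (len 12), cursors c1@4 c2@10 c3@12, authorship .11....22.33
After op 5 (insert('o')): buffer="chtkoxlthtvohto" (len 15), cursors c1@5 c2@12 c3@15, authorship .11.1...22.2333
After op 6 (move_left): buffer="chtkoxlthtvohto" (len 15), cursors c1@4 c2@11 c3@14, authorship .11.1...22.2333
After op 7 (insert('s')): buffer="chtksoxlthtvsohtso" (len 18), cursors c1@5 c2@13 c3@17, authorship .11.11...22.223333

Answer: 5 13 17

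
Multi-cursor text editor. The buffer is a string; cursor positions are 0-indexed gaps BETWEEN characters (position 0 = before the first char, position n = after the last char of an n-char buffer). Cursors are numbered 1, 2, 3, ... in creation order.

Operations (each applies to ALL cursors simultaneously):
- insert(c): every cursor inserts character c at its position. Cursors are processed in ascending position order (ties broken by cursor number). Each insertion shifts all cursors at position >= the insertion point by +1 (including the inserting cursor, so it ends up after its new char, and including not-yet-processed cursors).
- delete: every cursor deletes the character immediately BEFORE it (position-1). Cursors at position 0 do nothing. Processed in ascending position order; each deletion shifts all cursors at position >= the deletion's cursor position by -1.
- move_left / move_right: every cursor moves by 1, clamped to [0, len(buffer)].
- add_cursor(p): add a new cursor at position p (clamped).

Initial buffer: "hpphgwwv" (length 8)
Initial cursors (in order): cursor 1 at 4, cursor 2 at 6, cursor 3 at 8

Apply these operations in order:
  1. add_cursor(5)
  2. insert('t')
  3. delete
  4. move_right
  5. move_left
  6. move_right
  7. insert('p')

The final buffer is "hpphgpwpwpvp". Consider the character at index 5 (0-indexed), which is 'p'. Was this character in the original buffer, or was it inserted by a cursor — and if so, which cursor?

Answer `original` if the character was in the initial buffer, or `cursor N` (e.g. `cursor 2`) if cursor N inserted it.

After op 1 (add_cursor(5)): buffer="hpphgwwv" (len 8), cursors c1@4 c4@5 c2@6 c3@8, authorship ........
After op 2 (insert('t')): buffer="hpphtgtwtwvt" (len 12), cursors c1@5 c4@7 c2@9 c3@12, authorship ....1.4.2..3
After op 3 (delete): buffer="hpphgwwv" (len 8), cursors c1@4 c4@5 c2@6 c3@8, authorship ........
After op 4 (move_right): buffer="hpphgwwv" (len 8), cursors c1@5 c4@6 c2@7 c3@8, authorship ........
After op 5 (move_left): buffer="hpphgwwv" (len 8), cursors c1@4 c4@5 c2@6 c3@7, authorship ........
After op 6 (move_right): buffer="hpphgwwv" (len 8), cursors c1@5 c4@6 c2@7 c3@8, authorship ........
After op 7 (insert('p')): buffer="hpphgpwpwpvp" (len 12), cursors c1@6 c4@8 c2@10 c3@12, authorship .....1.4.2.3
Authorship (.=original, N=cursor N): . . . . . 1 . 4 . 2 . 3
Index 5: author = 1

Answer: cursor 1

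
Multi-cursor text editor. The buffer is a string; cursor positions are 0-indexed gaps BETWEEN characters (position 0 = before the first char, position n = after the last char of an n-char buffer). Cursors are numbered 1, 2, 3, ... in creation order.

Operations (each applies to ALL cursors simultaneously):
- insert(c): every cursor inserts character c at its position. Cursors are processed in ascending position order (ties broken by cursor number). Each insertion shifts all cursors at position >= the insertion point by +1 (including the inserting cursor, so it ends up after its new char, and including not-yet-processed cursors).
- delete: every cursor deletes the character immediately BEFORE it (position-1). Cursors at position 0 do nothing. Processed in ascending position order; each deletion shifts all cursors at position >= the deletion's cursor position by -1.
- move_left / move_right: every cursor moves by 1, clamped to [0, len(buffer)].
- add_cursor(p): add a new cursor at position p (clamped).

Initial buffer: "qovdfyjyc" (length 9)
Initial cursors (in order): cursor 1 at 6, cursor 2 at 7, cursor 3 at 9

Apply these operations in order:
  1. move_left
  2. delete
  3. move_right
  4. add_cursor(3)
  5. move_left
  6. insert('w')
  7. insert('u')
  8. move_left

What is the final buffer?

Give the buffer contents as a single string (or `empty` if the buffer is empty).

After op 1 (move_left): buffer="qovdfyjyc" (len 9), cursors c1@5 c2@6 c3@8, authorship .........
After op 2 (delete): buffer="qovdjc" (len 6), cursors c1@4 c2@4 c3@5, authorship ......
After op 3 (move_right): buffer="qovdjc" (len 6), cursors c1@5 c2@5 c3@6, authorship ......
After op 4 (add_cursor(3)): buffer="qovdjc" (len 6), cursors c4@3 c1@5 c2@5 c3@6, authorship ......
After op 5 (move_left): buffer="qovdjc" (len 6), cursors c4@2 c1@4 c2@4 c3@5, authorship ......
After op 6 (insert('w')): buffer="qowvdwwjwc" (len 10), cursors c4@3 c1@7 c2@7 c3@9, authorship ..4..12.3.
After op 7 (insert('u')): buffer="qowuvdwwuujwuc" (len 14), cursors c4@4 c1@10 c2@10 c3@13, authorship ..44..1212.33.
After op 8 (move_left): buffer="qowuvdwwuujwuc" (len 14), cursors c4@3 c1@9 c2@9 c3@12, authorship ..44..1212.33.

Answer: qowuvdwwuujwuc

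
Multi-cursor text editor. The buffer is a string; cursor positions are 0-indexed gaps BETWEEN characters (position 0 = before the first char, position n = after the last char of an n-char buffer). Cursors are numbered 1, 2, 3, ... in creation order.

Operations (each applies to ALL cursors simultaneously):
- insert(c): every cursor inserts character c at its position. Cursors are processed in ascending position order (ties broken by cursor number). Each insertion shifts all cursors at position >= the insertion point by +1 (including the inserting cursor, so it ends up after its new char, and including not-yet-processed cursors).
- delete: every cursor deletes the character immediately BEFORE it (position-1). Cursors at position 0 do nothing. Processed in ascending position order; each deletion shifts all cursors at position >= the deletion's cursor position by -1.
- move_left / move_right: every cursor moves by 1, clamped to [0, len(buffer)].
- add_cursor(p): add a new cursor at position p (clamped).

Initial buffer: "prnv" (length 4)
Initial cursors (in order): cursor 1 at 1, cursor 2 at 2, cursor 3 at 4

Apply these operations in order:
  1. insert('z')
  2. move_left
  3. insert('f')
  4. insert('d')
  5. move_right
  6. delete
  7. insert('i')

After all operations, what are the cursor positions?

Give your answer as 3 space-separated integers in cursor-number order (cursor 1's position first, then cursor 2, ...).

After op 1 (insert('z')): buffer="pzrznvz" (len 7), cursors c1@2 c2@4 c3@7, authorship .1.2..3
After op 2 (move_left): buffer="pzrznvz" (len 7), cursors c1@1 c2@3 c3@6, authorship .1.2..3
After op 3 (insert('f')): buffer="pfzrfznvfz" (len 10), cursors c1@2 c2@5 c3@9, authorship .11.22..33
After op 4 (insert('d')): buffer="pfdzrfdznvfdz" (len 13), cursors c1@3 c2@7 c3@12, authorship .111.222..333
After op 5 (move_right): buffer="pfdzrfdznvfdz" (len 13), cursors c1@4 c2@8 c3@13, authorship .111.222..333
After op 6 (delete): buffer="pfdrfdnvfd" (len 10), cursors c1@3 c2@6 c3@10, authorship .11.22..33
After op 7 (insert('i')): buffer="pfdirfdinvfdi" (len 13), cursors c1@4 c2@8 c3@13, authorship .111.222..333

Answer: 4 8 13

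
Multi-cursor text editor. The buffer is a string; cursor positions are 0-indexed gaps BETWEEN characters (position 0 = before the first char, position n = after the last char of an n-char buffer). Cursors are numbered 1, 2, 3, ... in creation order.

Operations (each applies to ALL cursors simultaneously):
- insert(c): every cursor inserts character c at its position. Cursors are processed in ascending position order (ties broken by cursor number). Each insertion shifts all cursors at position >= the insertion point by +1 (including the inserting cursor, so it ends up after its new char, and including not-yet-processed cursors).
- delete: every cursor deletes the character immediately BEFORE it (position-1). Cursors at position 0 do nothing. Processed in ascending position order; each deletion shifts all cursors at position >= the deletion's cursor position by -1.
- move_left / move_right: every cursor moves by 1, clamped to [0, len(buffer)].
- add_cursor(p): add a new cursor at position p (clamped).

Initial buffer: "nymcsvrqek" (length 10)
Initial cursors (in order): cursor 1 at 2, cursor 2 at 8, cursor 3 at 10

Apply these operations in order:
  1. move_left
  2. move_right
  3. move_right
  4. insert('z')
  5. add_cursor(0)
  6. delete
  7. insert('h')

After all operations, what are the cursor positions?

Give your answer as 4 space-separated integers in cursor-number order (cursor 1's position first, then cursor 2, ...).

After op 1 (move_left): buffer="nymcsvrqek" (len 10), cursors c1@1 c2@7 c3@9, authorship ..........
After op 2 (move_right): buffer="nymcsvrqek" (len 10), cursors c1@2 c2@8 c3@10, authorship ..........
After op 3 (move_right): buffer="nymcsvrqek" (len 10), cursors c1@3 c2@9 c3@10, authorship ..........
After op 4 (insert('z')): buffer="nymzcsvrqezkz" (len 13), cursors c1@4 c2@11 c3@13, authorship ...1......2.3
After op 5 (add_cursor(0)): buffer="nymzcsvrqezkz" (len 13), cursors c4@0 c1@4 c2@11 c3@13, authorship ...1......2.3
After op 6 (delete): buffer="nymcsvrqek" (len 10), cursors c4@0 c1@3 c2@9 c3@10, authorship ..........
After op 7 (insert('h')): buffer="hnymhcsvrqehkh" (len 14), cursors c4@1 c1@5 c2@12 c3@14, authorship 4...1......2.3

Answer: 5 12 14 1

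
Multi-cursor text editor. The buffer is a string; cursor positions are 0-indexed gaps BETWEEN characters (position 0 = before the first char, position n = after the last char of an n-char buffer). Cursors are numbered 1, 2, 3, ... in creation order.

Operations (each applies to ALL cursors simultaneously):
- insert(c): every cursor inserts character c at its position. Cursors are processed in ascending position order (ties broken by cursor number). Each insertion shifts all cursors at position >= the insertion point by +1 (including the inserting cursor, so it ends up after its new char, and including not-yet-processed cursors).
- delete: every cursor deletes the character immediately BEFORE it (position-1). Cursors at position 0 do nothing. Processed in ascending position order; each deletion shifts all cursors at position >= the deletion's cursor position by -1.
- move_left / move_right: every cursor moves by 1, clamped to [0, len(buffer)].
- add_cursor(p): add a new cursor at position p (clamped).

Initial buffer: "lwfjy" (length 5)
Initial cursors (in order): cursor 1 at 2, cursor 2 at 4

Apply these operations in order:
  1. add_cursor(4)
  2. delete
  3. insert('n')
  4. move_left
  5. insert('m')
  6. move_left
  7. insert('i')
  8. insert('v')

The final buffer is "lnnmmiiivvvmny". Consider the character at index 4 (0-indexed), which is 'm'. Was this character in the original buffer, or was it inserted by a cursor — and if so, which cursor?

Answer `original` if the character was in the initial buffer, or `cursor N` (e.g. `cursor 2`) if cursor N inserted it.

Answer: cursor 2

Derivation:
After op 1 (add_cursor(4)): buffer="lwfjy" (len 5), cursors c1@2 c2@4 c3@4, authorship .....
After op 2 (delete): buffer="ly" (len 2), cursors c1@1 c2@1 c3@1, authorship ..
After op 3 (insert('n')): buffer="lnnny" (len 5), cursors c1@4 c2@4 c3@4, authorship .123.
After op 4 (move_left): buffer="lnnny" (len 5), cursors c1@3 c2@3 c3@3, authorship .123.
After op 5 (insert('m')): buffer="lnnmmmny" (len 8), cursors c1@6 c2@6 c3@6, authorship .121233.
After op 6 (move_left): buffer="lnnmmmny" (len 8), cursors c1@5 c2@5 c3@5, authorship .121233.
After op 7 (insert('i')): buffer="lnnmmiiimny" (len 11), cursors c1@8 c2@8 c3@8, authorship .121212333.
After op 8 (insert('v')): buffer="lnnmmiiivvvmny" (len 14), cursors c1@11 c2@11 c3@11, authorship .121212312333.
Authorship (.=original, N=cursor N): . 1 2 1 2 1 2 3 1 2 3 3 3 .
Index 4: author = 2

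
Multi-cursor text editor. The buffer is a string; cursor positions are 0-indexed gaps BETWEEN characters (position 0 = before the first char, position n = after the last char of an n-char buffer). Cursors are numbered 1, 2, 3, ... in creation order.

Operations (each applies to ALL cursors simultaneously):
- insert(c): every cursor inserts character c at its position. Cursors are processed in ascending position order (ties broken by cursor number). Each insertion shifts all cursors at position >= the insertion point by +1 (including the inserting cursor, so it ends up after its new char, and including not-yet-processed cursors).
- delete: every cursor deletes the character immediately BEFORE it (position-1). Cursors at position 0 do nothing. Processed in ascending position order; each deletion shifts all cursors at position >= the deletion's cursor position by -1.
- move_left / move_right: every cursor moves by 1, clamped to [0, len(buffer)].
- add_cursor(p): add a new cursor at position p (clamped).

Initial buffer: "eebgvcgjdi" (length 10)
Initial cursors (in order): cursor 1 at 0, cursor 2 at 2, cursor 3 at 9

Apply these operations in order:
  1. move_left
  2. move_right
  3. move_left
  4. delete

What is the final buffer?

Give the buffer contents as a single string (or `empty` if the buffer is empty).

Answer: ebgvcgdi

Derivation:
After op 1 (move_left): buffer="eebgvcgjdi" (len 10), cursors c1@0 c2@1 c3@8, authorship ..........
After op 2 (move_right): buffer="eebgvcgjdi" (len 10), cursors c1@1 c2@2 c3@9, authorship ..........
After op 3 (move_left): buffer="eebgvcgjdi" (len 10), cursors c1@0 c2@1 c3@8, authorship ..........
After op 4 (delete): buffer="ebgvcgdi" (len 8), cursors c1@0 c2@0 c3@6, authorship ........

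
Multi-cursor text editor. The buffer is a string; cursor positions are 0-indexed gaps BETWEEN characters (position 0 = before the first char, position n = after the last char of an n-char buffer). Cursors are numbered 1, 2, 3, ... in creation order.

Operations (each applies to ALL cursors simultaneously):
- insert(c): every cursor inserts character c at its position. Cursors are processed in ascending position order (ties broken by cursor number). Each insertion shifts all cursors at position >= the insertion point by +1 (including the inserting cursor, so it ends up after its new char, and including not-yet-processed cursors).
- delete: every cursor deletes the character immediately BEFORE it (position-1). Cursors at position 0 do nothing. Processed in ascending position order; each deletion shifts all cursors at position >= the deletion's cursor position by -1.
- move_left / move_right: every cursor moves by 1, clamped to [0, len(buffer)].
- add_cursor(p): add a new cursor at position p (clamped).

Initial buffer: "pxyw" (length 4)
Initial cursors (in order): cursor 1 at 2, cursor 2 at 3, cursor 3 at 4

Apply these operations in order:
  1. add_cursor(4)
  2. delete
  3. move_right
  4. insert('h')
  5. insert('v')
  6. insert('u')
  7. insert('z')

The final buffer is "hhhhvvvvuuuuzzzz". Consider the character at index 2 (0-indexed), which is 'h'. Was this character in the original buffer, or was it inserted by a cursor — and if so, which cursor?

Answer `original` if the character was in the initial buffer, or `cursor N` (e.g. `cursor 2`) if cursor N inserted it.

After op 1 (add_cursor(4)): buffer="pxyw" (len 4), cursors c1@2 c2@3 c3@4 c4@4, authorship ....
After op 2 (delete): buffer="" (len 0), cursors c1@0 c2@0 c3@0 c4@0, authorship 
After op 3 (move_right): buffer="" (len 0), cursors c1@0 c2@0 c3@0 c4@0, authorship 
After op 4 (insert('h')): buffer="hhhh" (len 4), cursors c1@4 c2@4 c3@4 c4@4, authorship 1234
After op 5 (insert('v')): buffer="hhhhvvvv" (len 8), cursors c1@8 c2@8 c3@8 c4@8, authorship 12341234
After op 6 (insert('u')): buffer="hhhhvvvvuuuu" (len 12), cursors c1@12 c2@12 c3@12 c4@12, authorship 123412341234
After op 7 (insert('z')): buffer="hhhhvvvvuuuuzzzz" (len 16), cursors c1@16 c2@16 c3@16 c4@16, authorship 1234123412341234
Authorship (.=original, N=cursor N): 1 2 3 4 1 2 3 4 1 2 3 4 1 2 3 4
Index 2: author = 3

Answer: cursor 3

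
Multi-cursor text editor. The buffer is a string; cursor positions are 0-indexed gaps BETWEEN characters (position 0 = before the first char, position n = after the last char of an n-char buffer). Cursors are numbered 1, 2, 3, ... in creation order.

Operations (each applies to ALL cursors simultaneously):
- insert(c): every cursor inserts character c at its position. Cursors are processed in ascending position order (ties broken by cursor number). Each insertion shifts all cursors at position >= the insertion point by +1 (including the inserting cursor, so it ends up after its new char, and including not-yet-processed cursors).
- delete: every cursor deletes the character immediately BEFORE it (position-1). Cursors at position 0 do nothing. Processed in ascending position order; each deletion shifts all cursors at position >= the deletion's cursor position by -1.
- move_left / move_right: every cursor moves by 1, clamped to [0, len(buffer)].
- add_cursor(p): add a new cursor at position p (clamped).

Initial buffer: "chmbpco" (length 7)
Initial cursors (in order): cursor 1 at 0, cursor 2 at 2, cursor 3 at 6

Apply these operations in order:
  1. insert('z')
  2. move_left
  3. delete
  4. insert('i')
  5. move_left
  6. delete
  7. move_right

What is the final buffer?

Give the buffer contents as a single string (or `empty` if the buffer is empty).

Answer: izizmbizo

Derivation:
After op 1 (insert('z')): buffer="zchzmbpczo" (len 10), cursors c1@1 c2@4 c3@9, authorship 1..2....3.
After op 2 (move_left): buffer="zchzmbpczo" (len 10), cursors c1@0 c2@3 c3@8, authorship 1..2....3.
After op 3 (delete): buffer="zczmbpzo" (len 8), cursors c1@0 c2@2 c3@6, authorship 1.2...3.
After op 4 (insert('i')): buffer="izcizmbpizo" (len 11), cursors c1@1 c2@4 c3@9, authorship 11.22...33.
After op 5 (move_left): buffer="izcizmbpizo" (len 11), cursors c1@0 c2@3 c3@8, authorship 11.22...33.
After op 6 (delete): buffer="izizmbizo" (len 9), cursors c1@0 c2@2 c3@6, authorship 1122..33.
After op 7 (move_right): buffer="izizmbizo" (len 9), cursors c1@1 c2@3 c3@7, authorship 1122..33.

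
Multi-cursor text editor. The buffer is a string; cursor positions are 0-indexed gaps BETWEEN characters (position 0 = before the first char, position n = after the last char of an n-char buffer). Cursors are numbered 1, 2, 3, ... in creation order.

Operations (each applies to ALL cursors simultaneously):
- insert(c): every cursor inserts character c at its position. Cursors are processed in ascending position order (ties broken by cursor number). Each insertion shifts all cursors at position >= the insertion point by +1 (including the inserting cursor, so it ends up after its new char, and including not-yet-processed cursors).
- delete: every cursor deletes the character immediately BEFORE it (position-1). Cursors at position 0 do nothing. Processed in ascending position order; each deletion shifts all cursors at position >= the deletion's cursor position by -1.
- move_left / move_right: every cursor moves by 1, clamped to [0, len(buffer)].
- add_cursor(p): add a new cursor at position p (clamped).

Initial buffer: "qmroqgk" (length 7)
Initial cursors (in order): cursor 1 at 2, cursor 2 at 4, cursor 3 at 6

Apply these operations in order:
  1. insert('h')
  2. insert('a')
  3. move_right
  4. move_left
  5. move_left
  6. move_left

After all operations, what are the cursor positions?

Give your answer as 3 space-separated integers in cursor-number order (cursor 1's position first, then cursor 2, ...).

Answer: 2 6 10

Derivation:
After op 1 (insert('h')): buffer="qmhrohqghk" (len 10), cursors c1@3 c2@6 c3@9, authorship ..1..2..3.
After op 2 (insert('a')): buffer="qmharohaqghak" (len 13), cursors c1@4 c2@8 c3@12, authorship ..11..22..33.
After op 3 (move_right): buffer="qmharohaqghak" (len 13), cursors c1@5 c2@9 c3@13, authorship ..11..22..33.
After op 4 (move_left): buffer="qmharohaqghak" (len 13), cursors c1@4 c2@8 c3@12, authorship ..11..22..33.
After op 5 (move_left): buffer="qmharohaqghak" (len 13), cursors c1@3 c2@7 c3@11, authorship ..11..22..33.
After op 6 (move_left): buffer="qmharohaqghak" (len 13), cursors c1@2 c2@6 c3@10, authorship ..11..22..33.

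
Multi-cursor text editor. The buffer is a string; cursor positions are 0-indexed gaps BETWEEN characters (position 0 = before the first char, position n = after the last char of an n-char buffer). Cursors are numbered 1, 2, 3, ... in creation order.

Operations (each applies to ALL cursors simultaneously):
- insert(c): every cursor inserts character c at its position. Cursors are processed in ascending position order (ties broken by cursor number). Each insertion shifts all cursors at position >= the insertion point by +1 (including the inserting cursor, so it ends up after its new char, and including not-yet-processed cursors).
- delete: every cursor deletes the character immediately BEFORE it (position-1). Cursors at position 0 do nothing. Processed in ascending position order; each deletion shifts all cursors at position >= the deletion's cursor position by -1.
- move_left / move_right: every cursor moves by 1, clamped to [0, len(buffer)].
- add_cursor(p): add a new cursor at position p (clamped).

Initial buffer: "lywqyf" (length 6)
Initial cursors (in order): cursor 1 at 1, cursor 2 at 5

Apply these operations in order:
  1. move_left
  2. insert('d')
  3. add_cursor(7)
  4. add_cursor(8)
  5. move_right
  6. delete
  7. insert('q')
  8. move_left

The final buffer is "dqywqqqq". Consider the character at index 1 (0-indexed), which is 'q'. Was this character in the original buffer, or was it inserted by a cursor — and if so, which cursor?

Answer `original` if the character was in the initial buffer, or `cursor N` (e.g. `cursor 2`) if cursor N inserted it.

Answer: cursor 1

Derivation:
After op 1 (move_left): buffer="lywqyf" (len 6), cursors c1@0 c2@4, authorship ......
After op 2 (insert('d')): buffer="dlywqdyf" (len 8), cursors c1@1 c2@6, authorship 1....2..
After op 3 (add_cursor(7)): buffer="dlywqdyf" (len 8), cursors c1@1 c2@6 c3@7, authorship 1....2..
After op 4 (add_cursor(8)): buffer="dlywqdyf" (len 8), cursors c1@1 c2@6 c3@7 c4@8, authorship 1....2..
After op 5 (move_right): buffer="dlywqdyf" (len 8), cursors c1@2 c2@7 c3@8 c4@8, authorship 1....2..
After op 6 (delete): buffer="dywq" (len 4), cursors c1@1 c2@4 c3@4 c4@4, authorship 1...
After op 7 (insert('q')): buffer="dqywqqqq" (len 8), cursors c1@2 c2@8 c3@8 c4@8, authorship 11...234
After op 8 (move_left): buffer="dqywqqqq" (len 8), cursors c1@1 c2@7 c3@7 c4@7, authorship 11...234
Authorship (.=original, N=cursor N): 1 1 . . . 2 3 4
Index 1: author = 1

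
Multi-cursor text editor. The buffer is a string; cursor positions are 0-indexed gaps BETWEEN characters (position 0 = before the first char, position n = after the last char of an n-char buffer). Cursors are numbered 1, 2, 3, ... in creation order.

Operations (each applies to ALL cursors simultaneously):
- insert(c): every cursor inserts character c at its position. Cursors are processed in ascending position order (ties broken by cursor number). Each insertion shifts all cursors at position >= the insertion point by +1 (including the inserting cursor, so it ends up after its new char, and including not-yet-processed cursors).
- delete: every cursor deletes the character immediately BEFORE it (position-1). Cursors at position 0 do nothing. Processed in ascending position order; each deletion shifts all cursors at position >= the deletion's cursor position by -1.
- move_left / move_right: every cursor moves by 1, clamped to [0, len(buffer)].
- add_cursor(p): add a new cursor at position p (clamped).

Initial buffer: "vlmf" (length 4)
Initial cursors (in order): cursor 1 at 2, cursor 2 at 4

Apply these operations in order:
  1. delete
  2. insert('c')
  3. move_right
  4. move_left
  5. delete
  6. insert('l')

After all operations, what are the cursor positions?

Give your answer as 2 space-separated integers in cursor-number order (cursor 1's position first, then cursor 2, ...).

Answer: 3 3

Derivation:
After op 1 (delete): buffer="vm" (len 2), cursors c1@1 c2@2, authorship ..
After op 2 (insert('c')): buffer="vcmc" (len 4), cursors c1@2 c2@4, authorship .1.2
After op 3 (move_right): buffer="vcmc" (len 4), cursors c1@3 c2@4, authorship .1.2
After op 4 (move_left): buffer="vcmc" (len 4), cursors c1@2 c2@3, authorship .1.2
After op 5 (delete): buffer="vc" (len 2), cursors c1@1 c2@1, authorship .2
After op 6 (insert('l')): buffer="vllc" (len 4), cursors c1@3 c2@3, authorship .122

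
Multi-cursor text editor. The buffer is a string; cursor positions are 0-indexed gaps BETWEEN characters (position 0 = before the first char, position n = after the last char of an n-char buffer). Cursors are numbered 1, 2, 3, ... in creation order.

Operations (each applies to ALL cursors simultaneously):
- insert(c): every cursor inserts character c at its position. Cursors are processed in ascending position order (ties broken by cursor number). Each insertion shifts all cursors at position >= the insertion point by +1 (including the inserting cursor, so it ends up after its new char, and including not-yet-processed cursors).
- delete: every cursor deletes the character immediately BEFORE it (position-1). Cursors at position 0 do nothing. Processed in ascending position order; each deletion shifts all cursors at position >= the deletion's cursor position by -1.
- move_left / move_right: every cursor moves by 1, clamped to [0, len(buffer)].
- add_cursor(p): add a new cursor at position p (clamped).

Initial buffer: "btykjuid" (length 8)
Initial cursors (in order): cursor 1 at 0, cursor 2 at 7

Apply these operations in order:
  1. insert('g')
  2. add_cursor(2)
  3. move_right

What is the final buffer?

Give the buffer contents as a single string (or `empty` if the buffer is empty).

Answer: gbtykjuigd

Derivation:
After op 1 (insert('g')): buffer="gbtykjuigd" (len 10), cursors c1@1 c2@9, authorship 1.......2.
After op 2 (add_cursor(2)): buffer="gbtykjuigd" (len 10), cursors c1@1 c3@2 c2@9, authorship 1.......2.
After op 3 (move_right): buffer="gbtykjuigd" (len 10), cursors c1@2 c3@3 c2@10, authorship 1.......2.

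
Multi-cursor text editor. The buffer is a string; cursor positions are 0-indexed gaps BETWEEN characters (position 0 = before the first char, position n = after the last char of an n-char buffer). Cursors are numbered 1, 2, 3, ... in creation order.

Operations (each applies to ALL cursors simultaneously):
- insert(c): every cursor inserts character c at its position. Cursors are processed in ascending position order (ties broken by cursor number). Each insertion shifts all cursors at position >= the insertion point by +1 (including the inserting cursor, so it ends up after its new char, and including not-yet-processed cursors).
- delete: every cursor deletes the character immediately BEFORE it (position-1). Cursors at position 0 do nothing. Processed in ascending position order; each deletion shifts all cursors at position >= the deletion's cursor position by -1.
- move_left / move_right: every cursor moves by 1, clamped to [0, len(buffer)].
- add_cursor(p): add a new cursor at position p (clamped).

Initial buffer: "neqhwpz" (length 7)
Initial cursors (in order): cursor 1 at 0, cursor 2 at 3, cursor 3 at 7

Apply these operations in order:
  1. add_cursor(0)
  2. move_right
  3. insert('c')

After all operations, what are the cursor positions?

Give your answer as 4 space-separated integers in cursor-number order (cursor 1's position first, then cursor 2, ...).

After op 1 (add_cursor(0)): buffer="neqhwpz" (len 7), cursors c1@0 c4@0 c2@3 c3@7, authorship .......
After op 2 (move_right): buffer="neqhwpz" (len 7), cursors c1@1 c4@1 c2@4 c3@7, authorship .......
After op 3 (insert('c')): buffer="ncceqhcwpzc" (len 11), cursors c1@3 c4@3 c2@7 c3@11, authorship .14...2...3

Answer: 3 7 11 3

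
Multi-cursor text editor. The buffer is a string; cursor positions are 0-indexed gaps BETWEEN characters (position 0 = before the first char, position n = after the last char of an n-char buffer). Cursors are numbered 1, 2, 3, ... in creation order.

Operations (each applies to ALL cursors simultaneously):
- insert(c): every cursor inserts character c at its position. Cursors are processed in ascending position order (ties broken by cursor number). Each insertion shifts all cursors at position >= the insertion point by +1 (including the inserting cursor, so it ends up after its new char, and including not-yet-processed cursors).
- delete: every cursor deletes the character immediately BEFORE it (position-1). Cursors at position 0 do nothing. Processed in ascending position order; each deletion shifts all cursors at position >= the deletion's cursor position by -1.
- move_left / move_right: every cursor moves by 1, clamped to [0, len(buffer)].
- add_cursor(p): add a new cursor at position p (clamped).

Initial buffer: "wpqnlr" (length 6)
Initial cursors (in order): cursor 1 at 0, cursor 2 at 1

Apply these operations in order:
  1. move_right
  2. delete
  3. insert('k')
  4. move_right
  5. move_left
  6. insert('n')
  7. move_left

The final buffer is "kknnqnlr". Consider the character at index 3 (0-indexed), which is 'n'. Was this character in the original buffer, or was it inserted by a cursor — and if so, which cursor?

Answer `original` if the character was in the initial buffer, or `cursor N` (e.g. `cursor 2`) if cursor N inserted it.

Answer: cursor 2

Derivation:
After op 1 (move_right): buffer="wpqnlr" (len 6), cursors c1@1 c2@2, authorship ......
After op 2 (delete): buffer="qnlr" (len 4), cursors c1@0 c2@0, authorship ....
After op 3 (insert('k')): buffer="kkqnlr" (len 6), cursors c1@2 c2@2, authorship 12....
After op 4 (move_right): buffer="kkqnlr" (len 6), cursors c1@3 c2@3, authorship 12....
After op 5 (move_left): buffer="kkqnlr" (len 6), cursors c1@2 c2@2, authorship 12....
After op 6 (insert('n')): buffer="kknnqnlr" (len 8), cursors c1@4 c2@4, authorship 1212....
After op 7 (move_left): buffer="kknnqnlr" (len 8), cursors c1@3 c2@3, authorship 1212....
Authorship (.=original, N=cursor N): 1 2 1 2 . . . .
Index 3: author = 2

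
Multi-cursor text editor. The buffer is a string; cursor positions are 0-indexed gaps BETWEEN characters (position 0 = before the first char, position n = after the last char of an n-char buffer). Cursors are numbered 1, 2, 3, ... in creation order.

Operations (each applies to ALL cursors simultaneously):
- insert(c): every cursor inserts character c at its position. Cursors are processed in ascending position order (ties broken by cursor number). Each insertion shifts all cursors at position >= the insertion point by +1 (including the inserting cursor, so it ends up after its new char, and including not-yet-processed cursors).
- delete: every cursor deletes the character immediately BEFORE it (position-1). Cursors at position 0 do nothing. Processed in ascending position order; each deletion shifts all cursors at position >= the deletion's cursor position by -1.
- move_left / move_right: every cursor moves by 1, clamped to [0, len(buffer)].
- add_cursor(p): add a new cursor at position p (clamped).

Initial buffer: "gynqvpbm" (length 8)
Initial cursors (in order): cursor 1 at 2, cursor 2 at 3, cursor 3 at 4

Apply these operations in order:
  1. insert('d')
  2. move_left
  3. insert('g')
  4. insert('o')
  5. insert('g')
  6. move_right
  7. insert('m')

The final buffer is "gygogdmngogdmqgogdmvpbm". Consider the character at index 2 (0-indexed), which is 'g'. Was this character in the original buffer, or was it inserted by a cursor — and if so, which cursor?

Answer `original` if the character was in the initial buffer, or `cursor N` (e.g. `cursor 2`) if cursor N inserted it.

Answer: cursor 1

Derivation:
After op 1 (insert('d')): buffer="gydndqdvpbm" (len 11), cursors c1@3 c2@5 c3@7, authorship ..1.2.3....
After op 2 (move_left): buffer="gydndqdvpbm" (len 11), cursors c1@2 c2@4 c3@6, authorship ..1.2.3....
After op 3 (insert('g')): buffer="gygdngdqgdvpbm" (len 14), cursors c1@3 c2@6 c3@9, authorship ..11.22.33....
After op 4 (insert('o')): buffer="gygodngodqgodvpbm" (len 17), cursors c1@4 c2@8 c3@12, authorship ..111.222.333....
After op 5 (insert('g')): buffer="gygogdngogdqgogdvpbm" (len 20), cursors c1@5 c2@10 c3@15, authorship ..1111.2222.3333....
After op 6 (move_right): buffer="gygogdngogdqgogdvpbm" (len 20), cursors c1@6 c2@11 c3@16, authorship ..1111.2222.3333....
After op 7 (insert('m')): buffer="gygogdmngogdmqgogdmvpbm" (len 23), cursors c1@7 c2@13 c3@19, authorship ..11111.22222.33333....
Authorship (.=original, N=cursor N): . . 1 1 1 1 1 . 2 2 2 2 2 . 3 3 3 3 3 . . . .
Index 2: author = 1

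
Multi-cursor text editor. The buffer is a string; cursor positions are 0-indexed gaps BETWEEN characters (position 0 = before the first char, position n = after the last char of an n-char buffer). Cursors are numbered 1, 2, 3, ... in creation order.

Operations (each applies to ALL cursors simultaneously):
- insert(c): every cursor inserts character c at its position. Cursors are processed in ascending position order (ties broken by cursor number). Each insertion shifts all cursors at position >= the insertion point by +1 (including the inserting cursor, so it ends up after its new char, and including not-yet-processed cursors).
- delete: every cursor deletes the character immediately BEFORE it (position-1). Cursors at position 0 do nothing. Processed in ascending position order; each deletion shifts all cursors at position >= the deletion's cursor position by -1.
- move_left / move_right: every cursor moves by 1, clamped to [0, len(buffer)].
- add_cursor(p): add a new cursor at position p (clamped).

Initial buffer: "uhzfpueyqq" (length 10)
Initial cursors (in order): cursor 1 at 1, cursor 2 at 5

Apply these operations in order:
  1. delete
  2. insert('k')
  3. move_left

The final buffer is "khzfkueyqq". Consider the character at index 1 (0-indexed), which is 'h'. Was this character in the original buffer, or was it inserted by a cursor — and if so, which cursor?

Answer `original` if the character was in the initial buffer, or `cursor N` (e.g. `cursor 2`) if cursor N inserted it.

After op 1 (delete): buffer="hzfueyqq" (len 8), cursors c1@0 c2@3, authorship ........
After op 2 (insert('k')): buffer="khzfkueyqq" (len 10), cursors c1@1 c2@5, authorship 1...2.....
After op 3 (move_left): buffer="khzfkueyqq" (len 10), cursors c1@0 c2@4, authorship 1...2.....
Authorship (.=original, N=cursor N): 1 . . . 2 . . . . .
Index 1: author = original

Answer: original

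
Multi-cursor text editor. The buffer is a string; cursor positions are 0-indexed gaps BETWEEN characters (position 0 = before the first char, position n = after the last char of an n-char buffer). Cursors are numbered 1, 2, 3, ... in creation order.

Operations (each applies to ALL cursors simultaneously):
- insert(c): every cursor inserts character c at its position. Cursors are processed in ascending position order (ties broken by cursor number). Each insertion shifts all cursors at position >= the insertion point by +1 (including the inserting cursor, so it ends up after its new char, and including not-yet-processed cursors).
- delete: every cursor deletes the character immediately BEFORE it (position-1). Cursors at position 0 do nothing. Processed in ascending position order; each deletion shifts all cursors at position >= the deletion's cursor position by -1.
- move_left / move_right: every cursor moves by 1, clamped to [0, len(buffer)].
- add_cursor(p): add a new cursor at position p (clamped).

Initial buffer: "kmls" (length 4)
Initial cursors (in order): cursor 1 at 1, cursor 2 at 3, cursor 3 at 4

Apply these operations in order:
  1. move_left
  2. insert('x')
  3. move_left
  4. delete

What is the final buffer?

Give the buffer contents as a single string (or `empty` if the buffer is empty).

Answer: xkxxs

Derivation:
After op 1 (move_left): buffer="kmls" (len 4), cursors c1@0 c2@2 c3@3, authorship ....
After op 2 (insert('x')): buffer="xkmxlxs" (len 7), cursors c1@1 c2@4 c3@6, authorship 1..2.3.
After op 3 (move_left): buffer="xkmxlxs" (len 7), cursors c1@0 c2@3 c3@5, authorship 1..2.3.
After op 4 (delete): buffer="xkxxs" (len 5), cursors c1@0 c2@2 c3@3, authorship 1.23.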